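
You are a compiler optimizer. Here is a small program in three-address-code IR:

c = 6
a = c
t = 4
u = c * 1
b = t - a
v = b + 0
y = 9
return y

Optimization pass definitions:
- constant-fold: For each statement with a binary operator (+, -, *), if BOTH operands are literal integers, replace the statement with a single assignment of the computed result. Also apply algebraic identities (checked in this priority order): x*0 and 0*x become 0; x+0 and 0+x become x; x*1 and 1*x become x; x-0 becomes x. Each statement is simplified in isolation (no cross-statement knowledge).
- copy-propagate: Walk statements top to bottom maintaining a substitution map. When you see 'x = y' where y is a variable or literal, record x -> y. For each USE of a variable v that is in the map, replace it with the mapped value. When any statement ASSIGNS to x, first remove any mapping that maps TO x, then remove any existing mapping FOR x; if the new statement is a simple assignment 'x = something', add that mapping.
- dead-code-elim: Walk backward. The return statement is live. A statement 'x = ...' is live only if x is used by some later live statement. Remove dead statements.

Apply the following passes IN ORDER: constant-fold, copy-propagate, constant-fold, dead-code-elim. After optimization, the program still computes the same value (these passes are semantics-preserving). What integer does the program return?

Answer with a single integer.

Initial IR:
  c = 6
  a = c
  t = 4
  u = c * 1
  b = t - a
  v = b + 0
  y = 9
  return y
After constant-fold (8 stmts):
  c = 6
  a = c
  t = 4
  u = c
  b = t - a
  v = b
  y = 9
  return y
After copy-propagate (8 stmts):
  c = 6
  a = 6
  t = 4
  u = 6
  b = 4 - 6
  v = b
  y = 9
  return 9
After constant-fold (8 stmts):
  c = 6
  a = 6
  t = 4
  u = 6
  b = -2
  v = b
  y = 9
  return 9
After dead-code-elim (1 stmts):
  return 9
Evaluate:
  c = 6  =>  c = 6
  a = c  =>  a = 6
  t = 4  =>  t = 4
  u = c * 1  =>  u = 6
  b = t - a  =>  b = -2
  v = b + 0  =>  v = -2
  y = 9  =>  y = 9
  return y = 9

Answer: 9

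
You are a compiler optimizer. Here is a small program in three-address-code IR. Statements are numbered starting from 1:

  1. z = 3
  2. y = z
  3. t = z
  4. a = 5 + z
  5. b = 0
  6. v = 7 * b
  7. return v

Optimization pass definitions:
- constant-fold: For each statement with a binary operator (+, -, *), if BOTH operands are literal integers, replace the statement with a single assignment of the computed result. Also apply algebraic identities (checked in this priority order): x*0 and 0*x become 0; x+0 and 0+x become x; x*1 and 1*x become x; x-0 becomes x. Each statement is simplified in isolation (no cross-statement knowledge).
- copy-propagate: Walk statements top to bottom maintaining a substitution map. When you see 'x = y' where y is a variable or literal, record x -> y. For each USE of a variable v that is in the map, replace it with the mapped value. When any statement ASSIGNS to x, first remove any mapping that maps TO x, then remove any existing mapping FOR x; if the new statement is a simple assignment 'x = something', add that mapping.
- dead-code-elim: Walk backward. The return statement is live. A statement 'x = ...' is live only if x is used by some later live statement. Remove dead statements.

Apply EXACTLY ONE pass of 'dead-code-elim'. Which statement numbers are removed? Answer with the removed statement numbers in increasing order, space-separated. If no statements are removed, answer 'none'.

Backward liveness scan:
Stmt 1 'z = 3': DEAD (z not in live set [])
Stmt 2 'y = z': DEAD (y not in live set [])
Stmt 3 't = z': DEAD (t not in live set [])
Stmt 4 'a = 5 + z': DEAD (a not in live set [])
Stmt 5 'b = 0': KEEP (b is live); live-in = []
Stmt 6 'v = 7 * b': KEEP (v is live); live-in = ['b']
Stmt 7 'return v': KEEP (return); live-in = ['v']
Removed statement numbers: [1, 2, 3, 4]
Surviving IR:
  b = 0
  v = 7 * b
  return v

Answer: 1 2 3 4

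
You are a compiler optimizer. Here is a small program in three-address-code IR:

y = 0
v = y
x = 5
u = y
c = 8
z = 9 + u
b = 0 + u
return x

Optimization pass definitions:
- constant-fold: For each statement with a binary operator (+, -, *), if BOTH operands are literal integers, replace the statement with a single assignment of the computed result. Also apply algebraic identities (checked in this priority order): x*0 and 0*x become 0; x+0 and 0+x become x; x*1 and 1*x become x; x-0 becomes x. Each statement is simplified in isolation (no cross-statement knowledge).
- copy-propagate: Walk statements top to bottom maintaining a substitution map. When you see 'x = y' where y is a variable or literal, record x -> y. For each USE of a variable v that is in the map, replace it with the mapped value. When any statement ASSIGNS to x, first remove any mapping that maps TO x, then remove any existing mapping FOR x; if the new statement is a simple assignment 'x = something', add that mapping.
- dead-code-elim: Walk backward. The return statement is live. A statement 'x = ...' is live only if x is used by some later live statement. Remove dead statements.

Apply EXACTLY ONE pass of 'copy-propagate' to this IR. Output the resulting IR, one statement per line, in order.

Applying copy-propagate statement-by-statement:
  [1] y = 0  (unchanged)
  [2] v = y  -> v = 0
  [3] x = 5  (unchanged)
  [4] u = y  -> u = 0
  [5] c = 8  (unchanged)
  [6] z = 9 + u  -> z = 9 + 0
  [7] b = 0 + u  -> b = 0 + 0
  [8] return x  -> return 5
Result (8 stmts):
  y = 0
  v = 0
  x = 5
  u = 0
  c = 8
  z = 9 + 0
  b = 0 + 0
  return 5

Answer: y = 0
v = 0
x = 5
u = 0
c = 8
z = 9 + 0
b = 0 + 0
return 5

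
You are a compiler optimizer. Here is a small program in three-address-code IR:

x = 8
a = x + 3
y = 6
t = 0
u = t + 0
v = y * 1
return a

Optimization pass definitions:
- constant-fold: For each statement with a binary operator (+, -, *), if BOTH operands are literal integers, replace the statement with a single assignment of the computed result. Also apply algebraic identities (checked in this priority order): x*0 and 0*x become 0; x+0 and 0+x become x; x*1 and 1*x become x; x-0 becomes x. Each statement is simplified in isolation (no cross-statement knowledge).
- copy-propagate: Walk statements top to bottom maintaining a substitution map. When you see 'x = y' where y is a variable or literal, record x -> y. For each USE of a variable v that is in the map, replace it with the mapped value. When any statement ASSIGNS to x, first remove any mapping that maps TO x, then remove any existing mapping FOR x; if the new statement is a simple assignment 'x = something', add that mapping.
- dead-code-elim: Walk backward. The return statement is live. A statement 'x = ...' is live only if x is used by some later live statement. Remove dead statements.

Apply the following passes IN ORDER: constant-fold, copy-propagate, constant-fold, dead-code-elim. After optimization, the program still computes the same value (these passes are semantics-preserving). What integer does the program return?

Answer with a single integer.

Answer: 11

Derivation:
Initial IR:
  x = 8
  a = x + 3
  y = 6
  t = 0
  u = t + 0
  v = y * 1
  return a
After constant-fold (7 stmts):
  x = 8
  a = x + 3
  y = 6
  t = 0
  u = t
  v = y
  return a
After copy-propagate (7 stmts):
  x = 8
  a = 8 + 3
  y = 6
  t = 0
  u = 0
  v = 6
  return a
After constant-fold (7 stmts):
  x = 8
  a = 11
  y = 6
  t = 0
  u = 0
  v = 6
  return a
After dead-code-elim (2 stmts):
  a = 11
  return a
Evaluate:
  x = 8  =>  x = 8
  a = x + 3  =>  a = 11
  y = 6  =>  y = 6
  t = 0  =>  t = 0
  u = t + 0  =>  u = 0
  v = y * 1  =>  v = 6
  return a = 11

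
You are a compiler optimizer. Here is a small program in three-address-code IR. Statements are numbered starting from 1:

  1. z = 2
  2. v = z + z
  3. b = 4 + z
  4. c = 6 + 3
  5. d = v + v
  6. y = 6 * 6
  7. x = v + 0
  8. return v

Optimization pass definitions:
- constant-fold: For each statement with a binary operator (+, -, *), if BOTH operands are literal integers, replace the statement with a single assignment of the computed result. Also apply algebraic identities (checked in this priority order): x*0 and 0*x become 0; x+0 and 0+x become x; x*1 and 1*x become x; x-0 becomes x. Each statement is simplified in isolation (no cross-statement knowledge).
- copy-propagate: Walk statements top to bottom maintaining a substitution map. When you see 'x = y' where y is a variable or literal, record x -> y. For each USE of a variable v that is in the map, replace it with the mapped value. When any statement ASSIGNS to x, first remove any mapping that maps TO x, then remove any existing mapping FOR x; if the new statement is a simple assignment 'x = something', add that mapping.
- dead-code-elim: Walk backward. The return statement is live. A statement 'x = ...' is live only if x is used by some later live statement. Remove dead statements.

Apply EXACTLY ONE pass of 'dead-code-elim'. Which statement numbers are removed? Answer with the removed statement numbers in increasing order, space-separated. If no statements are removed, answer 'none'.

Backward liveness scan:
Stmt 1 'z = 2': KEEP (z is live); live-in = []
Stmt 2 'v = z + z': KEEP (v is live); live-in = ['z']
Stmt 3 'b = 4 + z': DEAD (b not in live set ['v'])
Stmt 4 'c = 6 + 3': DEAD (c not in live set ['v'])
Stmt 5 'd = v + v': DEAD (d not in live set ['v'])
Stmt 6 'y = 6 * 6': DEAD (y not in live set ['v'])
Stmt 7 'x = v + 0': DEAD (x not in live set ['v'])
Stmt 8 'return v': KEEP (return); live-in = ['v']
Removed statement numbers: [3, 4, 5, 6, 7]
Surviving IR:
  z = 2
  v = z + z
  return v

Answer: 3 4 5 6 7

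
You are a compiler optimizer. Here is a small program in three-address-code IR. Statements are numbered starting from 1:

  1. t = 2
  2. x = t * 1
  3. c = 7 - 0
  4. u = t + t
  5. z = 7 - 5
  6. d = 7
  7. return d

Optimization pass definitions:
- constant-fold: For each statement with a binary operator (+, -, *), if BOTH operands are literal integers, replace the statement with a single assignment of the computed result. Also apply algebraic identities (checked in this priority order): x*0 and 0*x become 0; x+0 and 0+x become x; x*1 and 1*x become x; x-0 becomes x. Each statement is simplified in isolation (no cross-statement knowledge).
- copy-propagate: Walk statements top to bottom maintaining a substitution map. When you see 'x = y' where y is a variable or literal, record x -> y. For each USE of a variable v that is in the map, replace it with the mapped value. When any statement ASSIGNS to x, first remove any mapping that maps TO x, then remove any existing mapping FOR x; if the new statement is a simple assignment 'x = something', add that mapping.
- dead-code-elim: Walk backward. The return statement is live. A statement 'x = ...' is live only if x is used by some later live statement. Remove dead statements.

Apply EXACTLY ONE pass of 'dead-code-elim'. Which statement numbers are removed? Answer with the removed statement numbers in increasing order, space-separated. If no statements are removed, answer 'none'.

Answer: 1 2 3 4 5

Derivation:
Backward liveness scan:
Stmt 1 't = 2': DEAD (t not in live set [])
Stmt 2 'x = t * 1': DEAD (x not in live set [])
Stmt 3 'c = 7 - 0': DEAD (c not in live set [])
Stmt 4 'u = t + t': DEAD (u not in live set [])
Stmt 5 'z = 7 - 5': DEAD (z not in live set [])
Stmt 6 'd = 7': KEEP (d is live); live-in = []
Stmt 7 'return d': KEEP (return); live-in = ['d']
Removed statement numbers: [1, 2, 3, 4, 5]
Surviving IR:
  d = 7
  return d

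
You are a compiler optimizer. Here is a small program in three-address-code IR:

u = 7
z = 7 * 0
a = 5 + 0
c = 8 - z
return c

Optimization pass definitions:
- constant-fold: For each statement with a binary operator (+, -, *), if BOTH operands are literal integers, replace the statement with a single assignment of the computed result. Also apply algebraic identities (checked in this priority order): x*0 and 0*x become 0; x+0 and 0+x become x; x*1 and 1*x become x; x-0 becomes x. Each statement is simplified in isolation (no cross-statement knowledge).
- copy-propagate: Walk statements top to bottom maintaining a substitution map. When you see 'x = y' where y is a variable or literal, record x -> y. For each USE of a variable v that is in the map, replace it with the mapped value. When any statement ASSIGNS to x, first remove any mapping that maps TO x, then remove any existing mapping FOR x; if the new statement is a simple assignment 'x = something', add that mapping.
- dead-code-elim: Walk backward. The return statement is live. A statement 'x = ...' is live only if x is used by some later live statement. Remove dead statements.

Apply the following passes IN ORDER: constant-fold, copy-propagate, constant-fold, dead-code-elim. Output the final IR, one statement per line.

Initial IR:
  u = 7
  z = 7 * 0
  a = 5 + 0
  c = 8 - z
  return c
After constant-fold (5 stmts):
  u = 7
  z = 0
  a = 5
  c = 8 - z
  return c
After copy-propagate (5 stmts):
  u = 7
  z = 0
  a = 5
  c = 8 - 0
  return c
After constant-fold (5 stmts):
  u = 7
  z = 0
  a = 5
  c = 8
  return c
After dead-code-elim (2 stmts):
  c = 8
  return c

Answer: c = 8
return c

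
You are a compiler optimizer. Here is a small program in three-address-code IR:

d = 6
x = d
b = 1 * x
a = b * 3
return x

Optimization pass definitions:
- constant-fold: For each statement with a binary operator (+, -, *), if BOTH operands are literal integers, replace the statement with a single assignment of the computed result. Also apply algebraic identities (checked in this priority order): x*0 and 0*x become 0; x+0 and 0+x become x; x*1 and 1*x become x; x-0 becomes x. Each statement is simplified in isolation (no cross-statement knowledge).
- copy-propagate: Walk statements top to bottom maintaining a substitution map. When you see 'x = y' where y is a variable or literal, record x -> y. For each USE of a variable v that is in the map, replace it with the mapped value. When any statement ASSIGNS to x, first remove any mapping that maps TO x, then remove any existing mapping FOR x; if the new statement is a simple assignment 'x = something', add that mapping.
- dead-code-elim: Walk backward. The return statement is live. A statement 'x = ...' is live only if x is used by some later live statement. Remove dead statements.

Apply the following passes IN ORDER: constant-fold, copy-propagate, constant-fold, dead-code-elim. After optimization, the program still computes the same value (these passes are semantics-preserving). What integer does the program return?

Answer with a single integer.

Answer: 6

Derivation:
Initial IR:
  d = 6
  x = d
  b = 1 * x
  a = b * 3
  return x
After constant-fold (5 stmts):
  d = 6
  x = d
  b = x
  a = b * 3
  return x
After copy-propagate (5 stmts):
  d = 6
  x = 6
  b = 6
  a = 6 * 3
  return 6
After constant-fold (5 stmts):
  d = 6
  x = 6
  b = 6
  a = 18
  return 6
After dead-code-elim (1 stmts):
  return 6
Evaluate:
  d = 6  =>  d = 6
  x = d  =>  x = 6
  b = 1 * x  =>  b = 6
  a = b * 3  =>  a = 18
  return x = 6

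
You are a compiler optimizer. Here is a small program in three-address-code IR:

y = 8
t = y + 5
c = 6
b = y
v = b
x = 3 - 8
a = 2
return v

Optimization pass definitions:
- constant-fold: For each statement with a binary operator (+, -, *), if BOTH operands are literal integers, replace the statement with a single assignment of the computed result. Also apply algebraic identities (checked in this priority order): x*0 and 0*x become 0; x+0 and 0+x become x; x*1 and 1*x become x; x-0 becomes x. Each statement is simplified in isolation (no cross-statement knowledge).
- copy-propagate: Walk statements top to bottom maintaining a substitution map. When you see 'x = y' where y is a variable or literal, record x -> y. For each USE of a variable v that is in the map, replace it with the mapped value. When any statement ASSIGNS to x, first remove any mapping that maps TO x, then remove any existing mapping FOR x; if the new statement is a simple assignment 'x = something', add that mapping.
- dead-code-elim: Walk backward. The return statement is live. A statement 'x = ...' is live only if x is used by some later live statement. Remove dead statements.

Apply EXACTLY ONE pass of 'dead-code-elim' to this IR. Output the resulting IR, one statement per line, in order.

Answer: y = 8
b = y
v = b
return v

Derivation:
Applying dead-code-elim statement-by-statement:
  [8] return v  -> KEEP (return); live=['v']
  [7] a = 2  -> DEAD (a not live)
  [6] x = 3 - 8  -> DEAD (x not live)
  [5] v = b  -> KEEP; live=['b']
  [4] b = y  -> KEEP; live=['y']
  [3] c = 6  -> DEAD (c not live)
  [2] t = y + 5  -> DEAD (t not live)
  [1] y = 8  -> KEEP; live=[]
Result (4 stmts):
  y = 8
  b = y
  v = b
  return v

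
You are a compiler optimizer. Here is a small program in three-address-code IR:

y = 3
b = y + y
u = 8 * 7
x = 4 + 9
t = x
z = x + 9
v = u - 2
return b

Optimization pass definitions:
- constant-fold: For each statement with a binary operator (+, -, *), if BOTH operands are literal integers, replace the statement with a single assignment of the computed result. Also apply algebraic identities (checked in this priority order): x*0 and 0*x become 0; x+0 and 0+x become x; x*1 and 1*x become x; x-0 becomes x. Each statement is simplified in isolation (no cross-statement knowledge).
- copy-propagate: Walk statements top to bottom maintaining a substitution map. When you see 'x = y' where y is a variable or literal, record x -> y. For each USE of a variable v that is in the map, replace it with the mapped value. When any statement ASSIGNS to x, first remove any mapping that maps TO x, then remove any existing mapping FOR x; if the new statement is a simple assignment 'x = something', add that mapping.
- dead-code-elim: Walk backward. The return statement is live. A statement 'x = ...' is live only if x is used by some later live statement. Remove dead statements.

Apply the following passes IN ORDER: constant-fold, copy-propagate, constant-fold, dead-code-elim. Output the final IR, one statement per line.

Initial IR:
  y = 3
  b = y + y
  u = 8 * 7
  x = 4 + 9
  t = x
  z = x + 9
  v = u - 2
  return b
After constant-fold (8 stmts):
  y = 3
  b = y + y
  u = 56
  x = 13
  t = x
  z = x + 9
  v = u - 2
  return b
After copy-propagate (8 stmts):
  y = 3
  b = 3 + 3
  u = 56
  x = 13
  t = 13
  z = 13 + 9
  v = 56 - 2
  return b
After constant-fold (8 stmts):
  y = 3
  b = 6
  u = 56
  x = 13
  t = 13
  z = 22
  v = 54
  return b
After dead-code-elim (2 stmts):
  b = 6
  return b

Answer: b = 6
return b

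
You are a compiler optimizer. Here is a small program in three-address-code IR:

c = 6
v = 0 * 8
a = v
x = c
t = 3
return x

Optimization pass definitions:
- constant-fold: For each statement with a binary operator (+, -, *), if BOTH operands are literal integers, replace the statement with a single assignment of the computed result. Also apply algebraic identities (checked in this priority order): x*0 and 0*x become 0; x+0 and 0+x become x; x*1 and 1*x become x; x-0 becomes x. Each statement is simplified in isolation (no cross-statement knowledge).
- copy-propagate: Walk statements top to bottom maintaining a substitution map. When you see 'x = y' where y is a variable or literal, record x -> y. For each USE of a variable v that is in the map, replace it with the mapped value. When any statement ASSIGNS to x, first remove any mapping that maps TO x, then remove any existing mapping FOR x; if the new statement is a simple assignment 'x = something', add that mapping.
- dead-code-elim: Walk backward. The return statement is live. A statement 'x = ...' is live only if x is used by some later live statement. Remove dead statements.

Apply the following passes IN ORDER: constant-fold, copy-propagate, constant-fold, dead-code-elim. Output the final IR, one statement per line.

Answer: return 6

Derivation:
Initial IR:
  c = 6
  v = 0 * 8
  a = v
  x = c
  t = 3
  return x
After constant-fold (6 stmts):
  c = 6
  v = 0
  a = v
  x = c
  t = 3
  return x
After copy-propagate (6 stmts):
  c = 6
  v = 0
  a = 0
  x = 6
  t = 3
  return 6
After constant-fold (6 stmts):
  c = 6
  v = 0
  a = 0
  x = 6
  t = 3
  return 6
After dead-code-elim (1 stmts):
  return 6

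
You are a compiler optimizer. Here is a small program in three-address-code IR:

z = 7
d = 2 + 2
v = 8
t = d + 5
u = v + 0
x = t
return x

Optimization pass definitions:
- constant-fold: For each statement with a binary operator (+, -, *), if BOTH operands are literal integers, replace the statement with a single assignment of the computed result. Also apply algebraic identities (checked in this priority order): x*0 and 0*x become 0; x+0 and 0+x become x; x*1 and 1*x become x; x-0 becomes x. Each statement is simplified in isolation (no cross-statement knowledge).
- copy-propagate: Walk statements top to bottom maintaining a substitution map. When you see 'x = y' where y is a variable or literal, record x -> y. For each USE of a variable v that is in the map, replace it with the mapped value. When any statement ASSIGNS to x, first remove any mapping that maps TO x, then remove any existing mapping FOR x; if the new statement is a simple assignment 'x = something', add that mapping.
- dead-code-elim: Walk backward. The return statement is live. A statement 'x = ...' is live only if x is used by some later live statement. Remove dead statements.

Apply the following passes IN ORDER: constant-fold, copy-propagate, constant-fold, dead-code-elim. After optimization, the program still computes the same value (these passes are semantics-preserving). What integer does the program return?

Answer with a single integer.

Initial IR:
  z = 7
  d = 2 + 2
  v = 8
  t = d + 5
  u = v + 0
  x = t
  return x
After constant-fold (7 stmts):
  z = 7
  d = 4
  v = 8
  t = d + 5
  u = v
  x = t
  return x
After copy-propagate (7 stmts):
  z = 7
  d = 4
  v = 8
  t = 4 + 5
  u = 8
  x = t
  return t
After constant-fold (7 stmts):
  z = 7
  d = 4
  v = 8
  t = 9
  u = 8
  x = t
  return t
After dead-code-elim (2 stmts):
  t = 9
  return t
Evaluate:
  z = 7  =>  z = 7
  d = 2 + 2  =>  d = 4
  v = 8  =>  v = 8
  t = d + 5  =>  t = 9
  u = v + 0  =>  u = 8
  x = t  =>  x = 9
  return x = 9

Answer: 9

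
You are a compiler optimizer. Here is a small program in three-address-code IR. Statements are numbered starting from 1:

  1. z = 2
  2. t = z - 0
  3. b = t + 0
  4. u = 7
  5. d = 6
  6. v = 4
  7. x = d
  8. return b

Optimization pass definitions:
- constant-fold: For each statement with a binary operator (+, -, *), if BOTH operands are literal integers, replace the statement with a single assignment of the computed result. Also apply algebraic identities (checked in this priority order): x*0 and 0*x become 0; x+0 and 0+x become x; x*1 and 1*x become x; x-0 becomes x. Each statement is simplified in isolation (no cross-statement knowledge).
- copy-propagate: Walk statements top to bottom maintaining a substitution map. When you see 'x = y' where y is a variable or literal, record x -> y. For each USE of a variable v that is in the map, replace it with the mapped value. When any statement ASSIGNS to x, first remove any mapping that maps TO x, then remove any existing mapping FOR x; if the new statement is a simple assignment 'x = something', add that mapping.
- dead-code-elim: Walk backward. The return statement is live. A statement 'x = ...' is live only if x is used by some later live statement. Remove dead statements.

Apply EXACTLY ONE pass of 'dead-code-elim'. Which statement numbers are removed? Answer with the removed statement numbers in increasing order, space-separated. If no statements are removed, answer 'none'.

Backward liveness scan:
Stmt 1 'z = 2': KEEP (z is live); live-in = []
Stmt 2 't = z - 0': KEEP (t is live); live-in = ['z']
Stmt 3 'b = t + 0': KEEP (b is live); live-in = ['t']
Stmt 4 'u = 7': DEAD (u not in live set ['b'])
Stmt 5 'd = 6': DEAD (d not in live set ['b'])
Stmt 6 'v = 4': DEAD (v not in live set ['b'])
Stmt 7 'x = d': DEAD (x not in live set ['b'])
Stmt 8 'return b': KEEP (return); live-in = ['b']
Removed statement numbers: [4, 5, 6, 7]
Surviving IR:
  z = 2
  t = z - 0
  b = t + 0
  return b

Answer: 4 5 6 7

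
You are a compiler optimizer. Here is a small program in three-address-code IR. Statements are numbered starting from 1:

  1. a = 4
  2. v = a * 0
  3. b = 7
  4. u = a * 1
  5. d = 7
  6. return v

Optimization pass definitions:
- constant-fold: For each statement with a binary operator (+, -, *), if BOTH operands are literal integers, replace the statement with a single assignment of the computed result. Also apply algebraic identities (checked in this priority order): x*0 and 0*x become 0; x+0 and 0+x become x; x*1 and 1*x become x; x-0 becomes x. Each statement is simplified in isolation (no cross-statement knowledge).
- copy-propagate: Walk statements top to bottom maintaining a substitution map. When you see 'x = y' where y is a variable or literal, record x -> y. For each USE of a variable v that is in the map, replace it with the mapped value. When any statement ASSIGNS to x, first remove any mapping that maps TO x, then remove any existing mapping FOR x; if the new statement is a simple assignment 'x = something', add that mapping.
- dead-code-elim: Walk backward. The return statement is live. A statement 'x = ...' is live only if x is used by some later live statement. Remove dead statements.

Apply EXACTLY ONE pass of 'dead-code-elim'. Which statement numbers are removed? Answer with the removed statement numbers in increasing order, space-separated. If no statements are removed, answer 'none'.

Backward liveness scan:
Stmt 1 'a = 4': KEEP (a is live); live-in = []
Stmt 2 'v = a * 0': KEEP (v is live); live-in = ['a']
Stmt 3 'b = 7': DEAD (b not in live set ['v'])
Stmt 4 'u = a * 1': DEAD (u not in live set ['v'])
Stmt 5 'd = 7': DEAD (d not in live set ['v'])
Stmt 6 'return v': KEEP (return); live-in = ['v']
Removed statement numbers: [3, 4, 5]
Surviving IR:
  a = 4
  v = a * 0
  return v

Answer: 3 4 5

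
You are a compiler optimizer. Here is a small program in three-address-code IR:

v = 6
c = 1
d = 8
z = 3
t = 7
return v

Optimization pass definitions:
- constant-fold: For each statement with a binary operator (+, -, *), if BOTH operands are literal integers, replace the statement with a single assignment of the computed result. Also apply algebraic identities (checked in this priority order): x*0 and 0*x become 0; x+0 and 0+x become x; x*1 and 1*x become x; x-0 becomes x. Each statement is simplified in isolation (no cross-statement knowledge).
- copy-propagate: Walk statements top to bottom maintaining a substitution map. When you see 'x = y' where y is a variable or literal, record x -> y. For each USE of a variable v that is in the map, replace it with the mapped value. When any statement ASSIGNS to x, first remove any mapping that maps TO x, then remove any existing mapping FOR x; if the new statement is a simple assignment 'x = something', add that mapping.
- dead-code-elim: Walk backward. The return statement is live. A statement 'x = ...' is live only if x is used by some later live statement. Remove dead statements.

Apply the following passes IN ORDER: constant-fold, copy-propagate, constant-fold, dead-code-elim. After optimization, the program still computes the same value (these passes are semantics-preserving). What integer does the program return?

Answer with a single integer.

Answer: 6

Derivation:
Initial IR:
  v = 6
  c = 1
  d = 8
  z = 3
  t = 7
  return v
After constant-fold (6 stmts):
  v = 6
  c = 1
  d = 8
  z = 3
  t = 7
  return v
After copy-propagate (6 stmts):
  v = 6
  c = 1
  d = 8
  z = 3
  t = 7
  return 6
After constant-fold (6 stmts):
  v = 6
  c = 1
  d = 8
  z = 3
  t = 7
  return 6
After dead-code-elim (1 stmts):
  return 6
Evaluate:
  v = 6  =>  v = 6
  c = 1  =>  c = 1
  d = 8  =>  d = 8
  z = 3  =>  z = 3
  t = 7  =>  t = 7
  return v = 6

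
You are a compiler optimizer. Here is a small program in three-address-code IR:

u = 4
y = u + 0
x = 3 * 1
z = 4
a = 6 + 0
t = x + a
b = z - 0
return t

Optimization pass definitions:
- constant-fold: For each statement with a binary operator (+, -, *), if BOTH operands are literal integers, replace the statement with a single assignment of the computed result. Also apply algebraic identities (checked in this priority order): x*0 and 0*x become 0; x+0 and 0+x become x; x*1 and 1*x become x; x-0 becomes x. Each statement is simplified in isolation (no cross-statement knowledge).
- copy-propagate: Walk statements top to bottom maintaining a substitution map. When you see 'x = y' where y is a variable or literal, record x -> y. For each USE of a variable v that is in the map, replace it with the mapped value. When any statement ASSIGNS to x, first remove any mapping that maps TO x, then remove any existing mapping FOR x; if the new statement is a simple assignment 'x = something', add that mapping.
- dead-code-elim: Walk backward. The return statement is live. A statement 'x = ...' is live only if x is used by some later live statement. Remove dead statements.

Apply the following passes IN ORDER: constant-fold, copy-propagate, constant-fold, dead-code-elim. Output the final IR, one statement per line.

Answer: t = 9
return t

Derivation:
Initial IR:
  u = 4
  y = u + 0
  x = 3 * 1
  z = 4
  a = 6 + 0
  t = x + a
  b = z - 0
  return t
After constant-fold (8 stmts):
  u = 4
  y = u
  x = 3
  z = 4
  a = 6
  t = x + a
  b = z
  return t
After copy-propagate (8 stmts):
  u = 4
  y = 4
  x = 3
  z = 4
  a = 6
  t = 3 + 6
  b = 4
  return t
After constant-fold (8 stmts):
  u = 4
  y = 4
  x = 3
  z = 4
  a = 6
  t = 9
  b = 4
  return t
After dead-code-elim (2 stmts):
  t = 9
  return t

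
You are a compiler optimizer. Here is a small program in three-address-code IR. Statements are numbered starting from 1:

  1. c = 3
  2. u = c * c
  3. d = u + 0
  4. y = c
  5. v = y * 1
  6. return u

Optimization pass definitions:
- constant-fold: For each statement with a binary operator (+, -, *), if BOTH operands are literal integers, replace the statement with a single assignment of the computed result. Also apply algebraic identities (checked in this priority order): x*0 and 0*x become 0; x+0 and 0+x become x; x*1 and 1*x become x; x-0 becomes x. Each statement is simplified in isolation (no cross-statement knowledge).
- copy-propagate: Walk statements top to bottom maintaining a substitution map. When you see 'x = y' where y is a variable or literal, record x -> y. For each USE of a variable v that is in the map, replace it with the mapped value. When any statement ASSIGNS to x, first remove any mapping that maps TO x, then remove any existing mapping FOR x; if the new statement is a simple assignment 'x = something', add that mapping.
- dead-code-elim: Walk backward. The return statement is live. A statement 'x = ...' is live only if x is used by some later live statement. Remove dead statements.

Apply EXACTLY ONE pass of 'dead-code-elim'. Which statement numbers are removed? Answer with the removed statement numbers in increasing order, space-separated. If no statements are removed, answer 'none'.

Answer: 3 4 5

Derivation:
Backward liveness scan:
Stmt 1 'c = 3': KEEP (c is live); live-in = []
Stmt 2 'u = c * c': KEEP (u is live); live-in = ['c']
Stmt 3 'd = u + 0': DEAD (d not in live set ['u'])
Stmt 4 'y = c': DEAD (y not in live set ['u'])
Stmt 5 'v = y * 1': DEAD (v not in live set ['u'])
Stmt 6 'return u': KEEP (return); live-in = ['u']
Removed statement numbers: [3, 4, 5]
Surviving IR:
  c = 3
  u = c * c
  return u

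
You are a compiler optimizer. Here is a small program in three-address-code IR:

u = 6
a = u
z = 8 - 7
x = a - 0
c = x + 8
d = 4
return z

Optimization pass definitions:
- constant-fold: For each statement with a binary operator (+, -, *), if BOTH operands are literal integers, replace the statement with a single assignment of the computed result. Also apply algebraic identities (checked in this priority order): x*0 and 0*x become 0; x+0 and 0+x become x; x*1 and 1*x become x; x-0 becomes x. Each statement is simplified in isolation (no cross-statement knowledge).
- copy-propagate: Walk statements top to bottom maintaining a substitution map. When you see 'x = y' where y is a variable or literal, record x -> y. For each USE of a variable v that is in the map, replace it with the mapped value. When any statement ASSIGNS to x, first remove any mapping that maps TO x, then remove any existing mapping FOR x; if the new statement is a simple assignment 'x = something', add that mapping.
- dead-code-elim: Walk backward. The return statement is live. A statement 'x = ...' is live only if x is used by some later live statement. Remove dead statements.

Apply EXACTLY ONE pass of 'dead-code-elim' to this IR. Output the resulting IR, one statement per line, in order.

Applying dead-code-elim statement-by-statement:
  [7] return z  -> KEEP (return); live=['z']
  [6] d = 4  -> DEAD (d not live)
  [5] c = x + 8  -> DEAD (c not live)
  [4] x = a - 0  -> DEAD (x not live)
  [3] z = 8 - 7  -> KEEP; live=[]
  [2] a = u  -> DEAD (a not live)
  [1] u = 6  -> DEAD (u not live)
Result (2 stmts):
  z = 8 - 7
  return z

Answer: z = 8 - 7
return z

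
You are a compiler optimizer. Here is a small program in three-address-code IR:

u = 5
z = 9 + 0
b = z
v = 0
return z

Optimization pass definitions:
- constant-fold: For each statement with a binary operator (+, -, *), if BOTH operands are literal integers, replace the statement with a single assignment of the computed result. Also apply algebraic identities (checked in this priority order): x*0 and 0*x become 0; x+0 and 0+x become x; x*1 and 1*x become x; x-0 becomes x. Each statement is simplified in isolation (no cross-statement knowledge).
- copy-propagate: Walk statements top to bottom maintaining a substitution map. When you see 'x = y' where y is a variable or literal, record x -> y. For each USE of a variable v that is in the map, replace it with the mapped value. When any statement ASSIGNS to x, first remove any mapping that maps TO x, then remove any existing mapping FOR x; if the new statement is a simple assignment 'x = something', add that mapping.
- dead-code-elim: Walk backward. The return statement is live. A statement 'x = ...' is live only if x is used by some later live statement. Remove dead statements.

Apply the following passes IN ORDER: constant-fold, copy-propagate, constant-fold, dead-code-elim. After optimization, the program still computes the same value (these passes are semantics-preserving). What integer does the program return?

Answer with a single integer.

Initial IR:
  u = 5
  z = 9 + 0
  b = z
  v = 0
  return z
After constant-fold (5 stmts):
  u = 5
  z = 9
  b = z
  v = 0
  return z
After copy-propagate (5 stmts):
  u = 5
  z = 9
  b = 9
  v = 0
  return 9
After constant-fold (5 stmts):
  u = 5
  z = 9
  b = 9
  v = 0
  return 9
After dead-code-elim (1 stmts):
  return 9
Evaluate:
  u = 5  =>  u = 5
  z = 9 + 0  =>  z = 9
  b = z  =>  b = 9
  v = 0  =>  v = 0
  return z = 9

Answer: 9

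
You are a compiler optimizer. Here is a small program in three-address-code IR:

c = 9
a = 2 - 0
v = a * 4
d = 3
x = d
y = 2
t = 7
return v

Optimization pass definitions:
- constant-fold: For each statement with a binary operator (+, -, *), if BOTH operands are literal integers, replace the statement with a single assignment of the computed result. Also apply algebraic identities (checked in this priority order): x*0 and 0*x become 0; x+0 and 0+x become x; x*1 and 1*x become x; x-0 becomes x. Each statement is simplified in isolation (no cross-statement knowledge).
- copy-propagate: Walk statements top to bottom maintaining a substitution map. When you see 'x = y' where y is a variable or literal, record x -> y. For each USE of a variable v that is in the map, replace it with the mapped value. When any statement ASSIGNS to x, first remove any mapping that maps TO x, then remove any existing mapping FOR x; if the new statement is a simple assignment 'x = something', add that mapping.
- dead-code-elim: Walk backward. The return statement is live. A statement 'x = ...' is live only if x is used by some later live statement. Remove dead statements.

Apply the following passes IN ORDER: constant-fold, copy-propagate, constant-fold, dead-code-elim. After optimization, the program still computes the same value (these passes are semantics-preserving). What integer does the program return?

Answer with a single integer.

Answer: 8

Derivation:
Initial IR:
  c = 9
  a = 2 - 0
  v = a * 4
  d = 3
  x = d
  y = 2
  t = 7
  return v
After constant-fold (8 stmts):
  c = 9
  a = 2
  v = a * 4
  d = 3
  x = d
  y = 2
  t = 7
  return v
After copy-propagate (8 stmts):
  c = 9
  a = 2
  v = 2 * 4
  d = 3
  x = 3
  y = 2
  t = 7
  return v
After constant-fold (8 stmts):
  c = 9
  a = 2
  v = 8
  d = 3
  x = 3
  y = 2
  t = 7
  return v
After dead-code-elim (2 stmts):
  v = 8
  return v
Evaluate:
  c = 9  =>  c = 9
  a = 2 - 0  =>  a = 2
  v = a * 4  =>  v = 8
  d = 3  =>  d = 3
  x = d  =>  x = 3
  y = 2  =>  y = 2
  t = 7  =>  t = 7
  return v = 8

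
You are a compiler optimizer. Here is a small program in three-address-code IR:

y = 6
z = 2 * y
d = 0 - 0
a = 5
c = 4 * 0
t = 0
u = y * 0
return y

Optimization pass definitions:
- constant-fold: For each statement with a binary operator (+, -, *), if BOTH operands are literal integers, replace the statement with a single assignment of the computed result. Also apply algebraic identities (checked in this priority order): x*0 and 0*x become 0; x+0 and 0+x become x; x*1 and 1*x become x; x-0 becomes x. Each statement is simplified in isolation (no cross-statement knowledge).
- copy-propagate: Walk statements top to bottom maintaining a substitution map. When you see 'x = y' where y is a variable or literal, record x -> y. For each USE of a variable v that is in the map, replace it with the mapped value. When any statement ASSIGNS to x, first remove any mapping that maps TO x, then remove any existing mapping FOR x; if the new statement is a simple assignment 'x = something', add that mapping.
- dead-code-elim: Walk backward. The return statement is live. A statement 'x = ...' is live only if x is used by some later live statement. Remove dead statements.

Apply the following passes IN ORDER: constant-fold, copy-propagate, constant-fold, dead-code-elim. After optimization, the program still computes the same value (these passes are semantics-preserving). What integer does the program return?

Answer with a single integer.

Initial IR:
  y = 6
  z = 2 * y
  d = 0 - 0
  a = 5
  c = 4 * 0
  t = 0
  u = y * 0
  return y
After constant-fold (8 stmts):
  y = 6
  z = 2 * y
  d = 0
  a = 5
  c = 0
  t = 0
  u = 0
  return y
After copy-propagate (8 stmts):
  y = 6
  z = 2 * 6
  d = 0
  a = 5
  c = 0
  t = 0
  u = 0
  return 6
After constant-fold (8 stmts):
  y = 6
  z = 12
  d = 0
  a = 5
  c = 0
  t = 0
  u = 0
  return 6
After dead-code-elim (1 stmts):
  return 6
Evaluate:
  y = 6  =>  y = 6
  z = 2 * y  =>  z = 12
  d = 0 - 0  =>  d = 0
  a = 5  =>  a = 5
  c = 4 * 0  =>  c = 0
  t = 0  =>  t = 0
  u = y * 0  =>  u = 0
  return y = 6

Answer: 6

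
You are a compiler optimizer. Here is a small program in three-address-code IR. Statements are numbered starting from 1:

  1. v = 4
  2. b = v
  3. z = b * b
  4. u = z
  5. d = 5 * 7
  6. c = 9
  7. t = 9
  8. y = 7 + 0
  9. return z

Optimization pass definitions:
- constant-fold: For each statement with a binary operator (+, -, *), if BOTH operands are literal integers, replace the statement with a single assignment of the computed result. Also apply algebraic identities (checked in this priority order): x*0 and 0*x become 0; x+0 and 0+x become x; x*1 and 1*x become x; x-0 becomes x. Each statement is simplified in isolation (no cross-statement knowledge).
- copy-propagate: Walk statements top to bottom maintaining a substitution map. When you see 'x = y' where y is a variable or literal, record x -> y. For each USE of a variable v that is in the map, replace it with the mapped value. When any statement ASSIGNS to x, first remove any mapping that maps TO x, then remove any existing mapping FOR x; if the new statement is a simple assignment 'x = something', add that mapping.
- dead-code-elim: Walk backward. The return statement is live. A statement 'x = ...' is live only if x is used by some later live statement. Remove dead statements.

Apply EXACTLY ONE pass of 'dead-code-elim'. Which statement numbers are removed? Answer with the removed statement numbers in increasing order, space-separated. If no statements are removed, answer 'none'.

Backward liveness scan:
Stmt 1 'v = 4': KEEP (v is live); live-in = []
Stmt 2 'b = v': KEEP (b is live); live-in = ['v']
Stmt 3 'z = b * b': KEEP (z is live); live-in = ['b']
Stmt 4 'u = z': DEAD (u not in live set ['z'])
Stmt 5 'd = 5 * 7': DEAD (d not in live set ['z'])
Stmt 6 'c = 9': DEAD (c not in live set ['z'])
Stmt 7 't = 9': DEAD (t not in live set ['z'])
Stmt 8 'y = 7 + 0': DEAD (y not in live set ['z'])
Stmt 9 'return z': KEEP (return); live-in = ['z']
Removed statement numbers: [4, 5, 6, 7, 8]
Surviving IR:
  v = 4
  b = v
  z = b * b
  return z

Answer: 4 5 6 7 8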